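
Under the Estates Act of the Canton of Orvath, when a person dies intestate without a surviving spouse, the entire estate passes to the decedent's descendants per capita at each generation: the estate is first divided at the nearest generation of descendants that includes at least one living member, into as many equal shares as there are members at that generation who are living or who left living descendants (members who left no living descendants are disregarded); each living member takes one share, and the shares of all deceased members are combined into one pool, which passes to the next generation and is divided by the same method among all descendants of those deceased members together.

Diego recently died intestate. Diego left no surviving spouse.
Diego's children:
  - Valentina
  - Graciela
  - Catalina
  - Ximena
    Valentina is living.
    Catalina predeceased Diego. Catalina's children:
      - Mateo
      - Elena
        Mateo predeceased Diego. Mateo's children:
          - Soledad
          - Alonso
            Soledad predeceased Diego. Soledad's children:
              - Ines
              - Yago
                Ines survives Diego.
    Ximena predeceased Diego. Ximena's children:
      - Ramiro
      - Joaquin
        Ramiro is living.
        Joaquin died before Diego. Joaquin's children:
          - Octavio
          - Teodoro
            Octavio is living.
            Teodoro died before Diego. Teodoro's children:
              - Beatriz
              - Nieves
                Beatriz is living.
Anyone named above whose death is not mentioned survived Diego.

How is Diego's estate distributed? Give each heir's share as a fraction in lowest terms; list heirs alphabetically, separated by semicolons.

There is no surviving spouse, so the entire estate passes to Diego's descendants per capita at each generation.
At generation 1 (Valentina, Graciela, Catalina, Ximena) there are 4 shares of (1)/4 = 1/4 each.
Living: Valentina and Graciela — each takes 1/4.
Deceased: Catalina and Ximena. Their combined 1/2 is pooled and carried to generation 2.
At generation 2 (Mateo, Elena, Ramiro, Joaquin) there are 4 shares of (1/2)/4 = 1/8 each.
Living: Elena and Ramiro — each takes 1/8.
Deceased: Mateo and Joaquin. Their combined 1/4 is pooled and carried to generation 3.
At generation 3 (Soledad, Alonso, Octavio, Teodoro) there are 4 shares of (1/4)/4 = 1/16 each.
Living: Alonso and Octavio — each takes 1/16.
Deceased: Soledad and Teodoro. Their combined 1/8 is pooled and carried to generation 4.
At generation 4 (Ines, Yago, Beatriz, Nieves) there are 4 shares of (1/8)/4 = 1/32 each.
Living: Ines, Yago, Beatriz, and Nieves — each takes 1/32.

Alonso 1/16; Beatriz 1/32; Elena 1/8; Graciela 1/4; Ines 1/32; Nieves 1/32; Octavio 1/16; Ramiro 1/8; Valentina 1/4; Yago 1/32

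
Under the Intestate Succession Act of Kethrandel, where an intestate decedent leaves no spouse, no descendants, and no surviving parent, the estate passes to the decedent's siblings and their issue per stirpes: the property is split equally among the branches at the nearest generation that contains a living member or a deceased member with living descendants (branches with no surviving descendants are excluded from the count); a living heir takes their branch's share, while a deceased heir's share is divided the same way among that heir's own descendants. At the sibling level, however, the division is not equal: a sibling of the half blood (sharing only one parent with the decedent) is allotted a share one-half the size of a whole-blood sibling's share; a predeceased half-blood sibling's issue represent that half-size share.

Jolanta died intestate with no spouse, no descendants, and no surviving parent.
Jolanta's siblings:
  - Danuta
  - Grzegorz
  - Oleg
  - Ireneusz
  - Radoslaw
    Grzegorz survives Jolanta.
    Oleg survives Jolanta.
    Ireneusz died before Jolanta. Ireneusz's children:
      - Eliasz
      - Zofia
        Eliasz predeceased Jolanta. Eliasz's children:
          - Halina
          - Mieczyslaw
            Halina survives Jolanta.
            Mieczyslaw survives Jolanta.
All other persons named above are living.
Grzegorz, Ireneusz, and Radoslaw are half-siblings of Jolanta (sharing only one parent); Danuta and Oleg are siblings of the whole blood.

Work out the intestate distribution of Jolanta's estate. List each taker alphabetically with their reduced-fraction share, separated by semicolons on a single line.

Danuta 2/7; Grzegorz 1/7; Halina 1/28; Mieczyslaw 1/28; Oleg 2/7; Radoslaw 1/7; Zofia 1/14

No spouse, descendants, or parent survives, so the estate passes to Jolanta's siblings per stirpes.
Half-blood siblings count for one-half the weight of whole-blood siblings at the initial division.
Dividing 1 in proportion to weights (total weight 7/2): Danuta (weight 1) → 2/7; Grzegorz (weight 1/2) → 1/7; Oleg (weight 1) → 2/7; Ireneusz (weight 1/2) → 1/7; Radoslaw (weight 1/2) → 1/7.
Danuta is living and takes 2/7.
Grzegorz is living and takes 1/7.
Oleg is living and takes 2/7.
Ireneusz predeceased; the 1/7 allotted to Ireneusz's branch passes to Ireneusz's issue by representation.
The 1/7 is divided into 2 equal shares of 1/14 among Eliasz, Zofia.
Eliasz predeceased; the 1/14 allotted to Eliasz's branch passes to Eliasz's issue by representation.
The 1/14 is divided into 2 equal shares of 1/28 among Halina, Mieczyslaw.
Halina is living and takes 1/28.
Mieczyslaw is living and takes 1/28.
Zofia is living and takes 1/14.
Radoslaw is living and takes 1/7.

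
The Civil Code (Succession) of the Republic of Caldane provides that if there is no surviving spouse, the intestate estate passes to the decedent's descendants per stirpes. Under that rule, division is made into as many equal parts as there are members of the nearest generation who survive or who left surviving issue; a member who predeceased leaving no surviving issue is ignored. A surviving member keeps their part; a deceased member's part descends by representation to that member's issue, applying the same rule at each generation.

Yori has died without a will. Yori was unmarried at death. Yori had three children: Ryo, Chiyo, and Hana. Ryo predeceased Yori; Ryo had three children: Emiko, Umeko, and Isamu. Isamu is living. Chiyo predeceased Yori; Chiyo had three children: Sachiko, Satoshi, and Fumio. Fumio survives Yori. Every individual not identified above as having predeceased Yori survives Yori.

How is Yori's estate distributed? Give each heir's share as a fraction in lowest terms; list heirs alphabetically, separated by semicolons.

Emiko 1/9; Fumio 1/9; Hana 1/3; Isamu 1/9; Sachiko 1/9; Satoshi 1/9; Umeko 1/9

There is no surviving spouse, so the entire estate passes to Yori's descendants per stirpes.
The estate is divided into 3 equal shares of 1/3 among Ryo, Chiyo, Hana.
Ryo predeceased; the 1/3 allotted to Ryo's branch passes to Ryo's issue by representation.
The 1/3 is divided into 3 equal shares of 1/9 among Emiko, Umeko, Isamu.
Emiko is living and takes 1/9.
Umeko is living and takes 1/9.
Isamu is living and takes 1/9.
Chiyo predeceased; the 1/3 allotted to Chiyo's branch passes to Chiyo's issue by representation.
The 1/3 is divided into 3 equal shares of 1/9 among Sachiko, Satoshi, Fumio.
Sachiko is living and takes 1/9.
Satoshi is living and takes 1/9.
Fumio is living and takes 1/9.
Hana is living and takes 1/3.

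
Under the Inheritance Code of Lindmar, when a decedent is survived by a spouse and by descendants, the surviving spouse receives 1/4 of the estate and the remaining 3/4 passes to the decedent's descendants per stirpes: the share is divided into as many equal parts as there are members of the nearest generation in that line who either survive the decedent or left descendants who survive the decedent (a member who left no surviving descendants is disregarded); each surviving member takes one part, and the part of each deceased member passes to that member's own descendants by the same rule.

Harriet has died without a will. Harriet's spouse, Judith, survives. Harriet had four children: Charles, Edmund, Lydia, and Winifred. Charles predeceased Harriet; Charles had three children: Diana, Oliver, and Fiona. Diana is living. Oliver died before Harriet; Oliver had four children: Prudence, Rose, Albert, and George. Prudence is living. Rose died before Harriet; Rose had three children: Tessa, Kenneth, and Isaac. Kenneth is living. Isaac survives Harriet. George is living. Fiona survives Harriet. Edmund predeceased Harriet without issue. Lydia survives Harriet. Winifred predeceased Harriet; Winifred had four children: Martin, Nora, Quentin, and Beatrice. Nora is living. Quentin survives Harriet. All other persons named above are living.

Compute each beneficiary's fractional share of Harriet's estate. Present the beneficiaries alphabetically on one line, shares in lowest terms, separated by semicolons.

Albert 1/48; Beatrice 1/16; Diana 1/12; Fiona 1/12; George 1/48; Isaac 1/144; Judith 1/4; Kenneth 1/144; Lydia 1/4; Martin 1/16; Nora 1/16; Prudence 1/48; Quentin 1/16; Tessa 1/144

Judith, as surviving spouse, takes 1/4.
The remaining 3/4 passes to Harriet's descendants per stirpes.
Edmund left no surviving issue, so that branch lapses and is disregarded.
The 3/4 is divided into 3 equal shares of 1/4 among Charles, Lydia, Winifred.
Charles predeceased; the 1/4 allotted to Charles's branch passes to Charles's issue by representation.
The 1/4 is divided into 3 equal shares of 1/12 among Diana, Oliver, Fiona.
Diana is living and takes 1/12.
Oliver predeceased; the 1/12 allotted to Oliver's branch passes to Oliver's issue by representation.
The 1/12 is divided into 4 equal shares of 1/48 among Prudence, Rose, Albert, George.
Prudence is living and takes 1/48.
Rose predeceased; the 1/48 allotted to Rose's branch passes to Rose's issue by representation.
The 1/48 is divided into 3 equal shares of 1/144 among Tessa, Kenneth, Isaac.
Tessa is living and takes 1/144.
Kenneth is living and takes 1/144.
Isaac is living and takes 1/144.
Albert is living and takes 1/48.
George is living and takes 1/48.
Fiona is living and takes 1/12.
Lydia is living and takes 1/4.
Winifred predeceased; the 1/4 allotted to Winifred's branch passes to Winifred's issue by representation.
The 1/4 is divided into 4 equal shares of 1/16 among Martin, Nora, Quentin, Beatrice.
Martin is living and takes 1/16.
Nora is living and takes 1/16.
Quentin is living and takes 1/16.
Beatrice is living and takes 1/16.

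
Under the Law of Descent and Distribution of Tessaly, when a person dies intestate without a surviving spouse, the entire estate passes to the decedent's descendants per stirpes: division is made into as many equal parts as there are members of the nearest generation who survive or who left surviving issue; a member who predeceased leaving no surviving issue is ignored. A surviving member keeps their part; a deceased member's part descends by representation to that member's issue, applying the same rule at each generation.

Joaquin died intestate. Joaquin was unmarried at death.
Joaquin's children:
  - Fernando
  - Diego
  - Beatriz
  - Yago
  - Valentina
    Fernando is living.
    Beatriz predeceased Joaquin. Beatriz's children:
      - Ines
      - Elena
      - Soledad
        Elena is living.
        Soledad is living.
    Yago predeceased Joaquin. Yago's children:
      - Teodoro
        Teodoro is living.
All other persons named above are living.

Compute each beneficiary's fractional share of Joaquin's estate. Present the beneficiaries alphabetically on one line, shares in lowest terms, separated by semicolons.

There is no surviving spouse, so the entire estate passes to Joaquin's descendants per stirpes.
The estate is divided into 5 equal shares of 1/5 among Fernando, Diego, Beatriz, Yago, Valentina.
Fernando is living and takes 1/5.
Diego is living and takes 1/5.
Beatriz predeceased; the 1/5 allotted to Beatriz's branch passes to Beatriz's issue by representation.
The 1/5 is divided into 3 equal shares of 1/15 among Ines, Elena, Soledad.
Ines is living and takes 1/15.
Elena is living and takes 1/15.
Soledad is living and takes 1/15.
Yago predeceased; the 1/5 allotted to Yago's branch passes to Yago's issue by representation.
Teodoro is the sole taker at this level and receives the full 1/5.
Valentina is living and takes 1/5.

Diego 1/5; Elena 1/15; Fernando 1/5; Ines 1/15; Soledad 1/15; Teodoro 1/5; Valentina 1/5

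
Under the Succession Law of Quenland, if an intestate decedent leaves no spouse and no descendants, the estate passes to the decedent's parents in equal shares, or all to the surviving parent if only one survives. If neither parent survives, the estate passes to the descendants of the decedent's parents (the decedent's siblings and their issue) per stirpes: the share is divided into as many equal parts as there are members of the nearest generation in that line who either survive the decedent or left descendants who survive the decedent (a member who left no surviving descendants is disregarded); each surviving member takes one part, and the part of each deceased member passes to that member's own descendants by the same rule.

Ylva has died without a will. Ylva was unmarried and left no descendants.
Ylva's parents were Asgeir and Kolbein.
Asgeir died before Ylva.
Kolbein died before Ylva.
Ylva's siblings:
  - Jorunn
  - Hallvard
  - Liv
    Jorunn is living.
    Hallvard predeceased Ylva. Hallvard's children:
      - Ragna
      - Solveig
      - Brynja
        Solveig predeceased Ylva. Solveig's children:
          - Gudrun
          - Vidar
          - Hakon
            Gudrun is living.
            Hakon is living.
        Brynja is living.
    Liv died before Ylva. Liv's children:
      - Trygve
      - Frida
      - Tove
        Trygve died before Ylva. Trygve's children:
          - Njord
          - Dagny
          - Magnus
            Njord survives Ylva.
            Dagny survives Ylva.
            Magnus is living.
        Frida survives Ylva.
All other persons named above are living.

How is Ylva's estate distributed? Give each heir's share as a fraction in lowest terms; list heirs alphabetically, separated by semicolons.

Neither parent survives and there are no descendants, so the estate passes to Ylva's siblings and their issue per stirpes.
The estate is divided into 3 equal shares of 1/3 among Jorunn, Hallvard, Liv.
Jorunn is living and takes 1/3.
Hallvard predeceased; the 1/3 allotted to Hallvard's branch passes to Hallvard's issue by representation.
The 1/3 is divided into 3 equal shares of 1/9 among Ragna, Solveig, Brynja.
Ragna is living and takes 1/9.
Solveig predeceased; the 1/9 allotted to Solveig's branch passes to Solveig's issue by representation.
The 1/9 is divided into 3 equal shares of 1/27 among Gudrun, Vidar, Hakon.
Gudrun is living and takes 1/27.
Vidar is living and takes 1/27.
Hakon is living and takes 1/27.
Brynja is living and takes 1/9.
Liv predeceased; the 1/3 allotted to Liv's branch passes to Liv's issue by representation.
The 1/3 is divided into 3 equal shares of 1/9 among Trygve, Frida, Tove.
Trygve predeceased; the 1/9 allotted to Trygve's branch passes to Trygve's issue by representation.
The 1/9 is divided into 3 equal shares of 1/27 among Njord, Dagny, Magnus.
Njord is living and takes 1/27.
Dagny is living and takes 1/27.
Magnus is living and takes 1/27.
Frida is living and takes 1/9.
Tove is living and takes 1/9.

Brynja 1/9; Dagny 1/27; Frida 1/9; Gudrun 1/27; Hakon 1/27; Jorunn 1/3; Magnus 1/27; Njord 1/27; Ragna 1/9; Tove 1/9; Vidar 1/27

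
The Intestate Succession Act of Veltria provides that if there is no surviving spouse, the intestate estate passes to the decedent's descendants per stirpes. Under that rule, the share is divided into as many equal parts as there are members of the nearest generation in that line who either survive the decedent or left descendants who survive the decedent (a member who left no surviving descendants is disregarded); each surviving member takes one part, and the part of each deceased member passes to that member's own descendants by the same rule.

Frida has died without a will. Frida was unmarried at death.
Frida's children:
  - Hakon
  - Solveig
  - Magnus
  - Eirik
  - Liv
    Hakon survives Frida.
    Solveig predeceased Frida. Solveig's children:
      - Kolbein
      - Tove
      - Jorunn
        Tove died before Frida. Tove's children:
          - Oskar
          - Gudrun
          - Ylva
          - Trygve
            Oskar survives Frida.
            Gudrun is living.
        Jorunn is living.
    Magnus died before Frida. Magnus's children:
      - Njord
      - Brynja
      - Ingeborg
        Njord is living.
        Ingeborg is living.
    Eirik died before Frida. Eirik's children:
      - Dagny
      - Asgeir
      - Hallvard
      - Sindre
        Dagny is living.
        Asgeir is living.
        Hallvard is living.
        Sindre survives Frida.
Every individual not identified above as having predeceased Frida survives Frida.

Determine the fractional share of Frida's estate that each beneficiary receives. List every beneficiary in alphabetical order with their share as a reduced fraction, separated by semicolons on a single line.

Asgeir 1/20; Brynja 1/15; Dagny 1/20; Gudrun 1/60; Hakon 1/5; Hallvard 1/20; Ingeborg 1/15; Jorunn 1/15; Kolbein 1/15; Liv 1/5; Njord 1/15; Oskar 1/60; Sindre 1/20; Trygve 1/60; Ylva 1/60

There is no surviving spouse, so the entire estate passes to Frida's descendants per stirpes.
The estate is divided into 5 equal shares of 1/5 among Hakon, Solveig, Magnus, Eirik, Liv.
Hakon is living and takes 1/5.
Solveig predeceased; the 1/5 allotted to Solveig's branch passes to Solveig's issue by representation.
The 1/5 is divided into 3 equal shares of 1/15 among Kolbein, Tove, Jorunn.
Kolbein is living and takes 1/15.
Tove predeceased; the 1/15 allotted to Tove's branch passes to Tove's issue by representation.
The 1/15 is divided into 4 equal shares of 1/60 among Oskar, Gudrun, Ylva, Trygve.
Oskar is living and takes 1/60.
Gudrun is living and takes 1/60.
Ylva is living and takes 1/60.
Trygve is living and takes 1/60.
Jorunn is living and takes 1/15.
Magnus predeceased; the 1/5 allotted to Magnus's branch passes to Magnus's issue by representation.
The 1/5 is divided into 3 equal shares of 1/15 among Njord, Brynja, Ingeborg.
Njord is living and takes 1/15.
Brynja is living and takes 1/15.
Ingeborg is living and takes 1/15.
Eirik predeceased; the 1/5 allotted to Eirik's branch passes to Eirik's issue by representation.
The 1/5 is divided into 4 equal shares of 1/20 among Dagny, Asgeir, Hallvard, Sindre.
Dagny is living and takes 1/20.
Asgeir is living and takes 1/20.
Hallvard is living and takes 1/20.
Sindre is living and takes 1/20.
Liv is living and takes 1/5.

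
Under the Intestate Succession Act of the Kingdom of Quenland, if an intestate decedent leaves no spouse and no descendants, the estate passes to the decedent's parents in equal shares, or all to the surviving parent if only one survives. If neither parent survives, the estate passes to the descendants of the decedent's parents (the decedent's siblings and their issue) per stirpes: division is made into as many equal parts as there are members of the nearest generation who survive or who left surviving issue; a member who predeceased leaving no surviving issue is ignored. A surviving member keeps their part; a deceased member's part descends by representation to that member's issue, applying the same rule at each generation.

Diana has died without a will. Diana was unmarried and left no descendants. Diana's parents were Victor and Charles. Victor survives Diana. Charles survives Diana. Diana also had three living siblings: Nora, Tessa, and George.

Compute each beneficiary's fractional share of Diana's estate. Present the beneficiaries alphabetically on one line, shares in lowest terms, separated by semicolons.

Charles 1/2; Victor 1/2

Both parents survive, so Victor and Charles each take 1/2. The siblings take nothing because a surviving parent has priority.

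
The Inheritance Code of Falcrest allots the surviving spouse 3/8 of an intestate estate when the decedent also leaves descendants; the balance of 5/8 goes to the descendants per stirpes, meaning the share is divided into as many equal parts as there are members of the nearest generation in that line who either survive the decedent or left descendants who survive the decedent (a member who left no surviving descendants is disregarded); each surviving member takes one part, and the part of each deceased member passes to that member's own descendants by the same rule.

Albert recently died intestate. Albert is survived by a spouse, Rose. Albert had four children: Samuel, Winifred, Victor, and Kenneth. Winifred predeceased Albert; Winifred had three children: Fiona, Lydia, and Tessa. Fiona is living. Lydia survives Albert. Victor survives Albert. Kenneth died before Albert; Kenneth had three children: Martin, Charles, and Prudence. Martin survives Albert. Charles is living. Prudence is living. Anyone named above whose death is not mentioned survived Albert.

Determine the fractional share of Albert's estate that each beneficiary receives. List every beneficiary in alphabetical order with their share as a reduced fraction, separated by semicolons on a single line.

Rose, as surviving spouse, takes 3/8.
The remaining 5/8 passes to Albert's descendants per stirpes.
The 5/8 is divided into 4 equal shares of 5/32 among Samuel, Winifred, Victor, Kenneth.
Samuel is living and takes 5/32.
Winifred predeceased; the 5/32 allotted to Winifred's branch passes to Winifred's issue by representation.
The 5/32 is divided into 3 equal shares of 5/96 among Fiona, Lydia, Tessa.
Fiona is living and takes 5/96.
Lydia is living and takes 5/96.
Tessa is living and takes 5/96.
Victor is living and takes 5/32.
Kenneth predeceased; the 5/32 allotted to Kenneth's branch passes to Kenneth's issue by representation.
The 5/32 is divided into 3 equal shares of 5/96 among Martin, Charles, Prudence.
Martin is living and takes 5/96.
Charles is living and takes 5/96.
Prudence is living and takes 5/96.

Charles 5/96; Fiona 5/96; Lydia 5/96; Martin 5/96; Prudence 5/96; Rose 3/8; Samuel 5/32; Tessa 5/96; Victor 5/32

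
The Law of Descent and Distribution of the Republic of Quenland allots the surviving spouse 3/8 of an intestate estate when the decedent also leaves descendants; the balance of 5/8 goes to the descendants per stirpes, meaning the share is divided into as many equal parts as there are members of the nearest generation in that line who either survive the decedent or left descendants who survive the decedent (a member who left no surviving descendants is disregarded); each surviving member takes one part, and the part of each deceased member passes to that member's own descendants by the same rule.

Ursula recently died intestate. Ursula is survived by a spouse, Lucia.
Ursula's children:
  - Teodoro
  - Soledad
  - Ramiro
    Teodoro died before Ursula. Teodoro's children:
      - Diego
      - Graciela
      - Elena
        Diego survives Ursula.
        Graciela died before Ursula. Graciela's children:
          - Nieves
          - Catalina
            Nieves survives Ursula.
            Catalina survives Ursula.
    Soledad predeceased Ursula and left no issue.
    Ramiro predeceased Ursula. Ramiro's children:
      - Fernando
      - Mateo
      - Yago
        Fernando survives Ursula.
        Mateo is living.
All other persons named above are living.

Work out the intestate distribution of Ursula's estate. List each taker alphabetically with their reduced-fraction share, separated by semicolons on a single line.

Lucia, as surviving spouse, takes 3/8.
The remaining 5/8 passes to Ursula's descendants per stirpes.
Soledad left no surviving issue, so that branch lapses and is disregarded.
The 5/8 is divided into 2 equal shares of 5/16 among Teodoro, Ramiro.
Teodoro predeceased; the 5/16 allotted to Teodoro's branch passes to Teodoro's issue by representation.
The 5/16 is divided into 3 equal shares of 5/48 among Diego, Graciela, Elena.
Diego is living and takes 5/48.
Graciela predeceased; the 5/48 allotted to Graciela's branch passes to Graciela's issue by representation.
The 5/48 is divided into 2 equal shares of 5/96 among Nieves, Catalina.
Nieves is living and takes 5/96.
Catalina is living and takes 5/96.
Elena is living and takes 5/48.
Ramiro predeceased; the 5/16 allotted to Ramiro's branch passes to Ramiro's issue by representation.
The 5/16 is divided into 3 equal shares of 5/48 among Fernando, Mateo, Yago.
Fernando is living and takes 5/48.
Mateo is living and takes 5/48.
Yago is living and takes 5/48.

Catalina 5/96; Diego 5/48; Elena 5/48; Fernando 5/48; Lucia 3/8; Mateo 5/48; Nieves 5/96; Yago 5/48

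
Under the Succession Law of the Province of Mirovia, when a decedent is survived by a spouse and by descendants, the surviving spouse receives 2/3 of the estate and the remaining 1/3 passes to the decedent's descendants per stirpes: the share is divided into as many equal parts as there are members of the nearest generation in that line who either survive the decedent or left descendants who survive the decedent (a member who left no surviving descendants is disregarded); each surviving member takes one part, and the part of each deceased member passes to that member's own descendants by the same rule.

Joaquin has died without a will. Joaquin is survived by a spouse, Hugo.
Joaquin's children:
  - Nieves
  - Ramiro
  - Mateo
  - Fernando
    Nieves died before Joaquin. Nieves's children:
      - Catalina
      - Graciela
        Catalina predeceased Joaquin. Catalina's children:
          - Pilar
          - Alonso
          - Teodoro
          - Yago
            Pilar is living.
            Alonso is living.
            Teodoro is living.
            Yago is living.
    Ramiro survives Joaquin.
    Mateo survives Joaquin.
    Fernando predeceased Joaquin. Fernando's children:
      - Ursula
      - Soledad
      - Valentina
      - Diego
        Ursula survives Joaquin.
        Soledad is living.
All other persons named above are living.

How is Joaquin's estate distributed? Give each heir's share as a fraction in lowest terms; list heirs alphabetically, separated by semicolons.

Hugo, as surviving spouse, takes 2/3.
The remaining 1/3 passes to Joaquin's descendants per stirpes.
The 1/3 is divided into 4 equal shares of 1/12 among Nieves, Ramiro, Mateo, Fernando.
Nieves predeceased; the 1/12 allotted to Nieves's branch passes to Nieves's issue by representation.
The 1/12 is divided into 2 equal shares of 1/24 among Catalina, Graciela.
Catalina predeceased; the 1/24 allotted to Catalina's branch passes to Catalina's issue by representation.
The 1/24 is divided into 4 equal shares of 1/96 among Pilar, Alonso, Teodoro, Yago.
Pilar is living and takes 1/96.
Alonso is living and takes 1/96.
Teodoro is living and takes 1/96.
Yago is living and takes 1/96.
Graciela is living and takes 1/24.
Ramiro is living and takes 1/12.
Mateo is living and takes 1/12.
Fernando predeceased; the 1/12 allotted to Fernando's branch passes to Fernando's issue by representation.
The 1/12 is divided into 4 equal shares of 1/48 among Ursula, Soledad, Valentina, Diego.
Ursula is living and takes 1/48.
Soledad is living and takes 1/48.
Valentina is living and takes 1/48.
Diego is living and takes 1/48.

Alonso 1/96; Diego 1/48; Graciela 1/24; Hugo 2/3; Mateo 1/12; Pilar 1/96; Ramiro 1/12; Soledad 1/48; Teodoro 1/96; Ursula 1/48; Valentina 1/48; Yago 1/96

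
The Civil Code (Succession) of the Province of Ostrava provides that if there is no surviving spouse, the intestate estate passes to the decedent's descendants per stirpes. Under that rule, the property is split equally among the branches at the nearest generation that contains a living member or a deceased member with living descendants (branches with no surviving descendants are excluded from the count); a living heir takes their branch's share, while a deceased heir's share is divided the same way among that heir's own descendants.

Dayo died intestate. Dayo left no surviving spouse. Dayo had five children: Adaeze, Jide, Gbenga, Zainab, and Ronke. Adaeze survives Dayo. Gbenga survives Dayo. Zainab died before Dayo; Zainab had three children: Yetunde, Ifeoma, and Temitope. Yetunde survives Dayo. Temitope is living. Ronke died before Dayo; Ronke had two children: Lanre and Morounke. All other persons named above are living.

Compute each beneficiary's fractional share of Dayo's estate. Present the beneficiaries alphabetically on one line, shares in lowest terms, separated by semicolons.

There is no surviving spouse, so the entire estate passes to Dayo's descendants per stirpes.
The estate is divided into 5 equal shares of 1/5 among Adaeze, Jide, Gbenga, Zainab, Ronke.
Adaeze is living and takes 1/5.
Jide is living and takes 1/5.
Gbenga is living and takes 1/5.
Zainab predeceased; the 1/5 allotted to Zainab's branch passes to Zainab's issue by representation.
The 1/5 is divided into 3 equal shares of 1/15 among Yetunde, Ifeoma, Temitope.
Yetunde is living and takes 1/15.
Ifeoma is living and takes 1/15.
Temitope is living and takes 1/15.
Ronke predeceased; the 1/5 allotted to Ronke's branch passes to Ronke's issue by representation.
The 1/5 is divided into 2 equal shares of 1/10 among Lanre, Morounke.
Lanre is living and takes 1/10.
Morounke is living and takes 1/10.

Adaeze 1/5; Gbenga 1/5; Ifeoma 1/15; Jide 1/5; Lanre 1/10; Morounke 1/10; Temitope 1/15; Yetunde 1/15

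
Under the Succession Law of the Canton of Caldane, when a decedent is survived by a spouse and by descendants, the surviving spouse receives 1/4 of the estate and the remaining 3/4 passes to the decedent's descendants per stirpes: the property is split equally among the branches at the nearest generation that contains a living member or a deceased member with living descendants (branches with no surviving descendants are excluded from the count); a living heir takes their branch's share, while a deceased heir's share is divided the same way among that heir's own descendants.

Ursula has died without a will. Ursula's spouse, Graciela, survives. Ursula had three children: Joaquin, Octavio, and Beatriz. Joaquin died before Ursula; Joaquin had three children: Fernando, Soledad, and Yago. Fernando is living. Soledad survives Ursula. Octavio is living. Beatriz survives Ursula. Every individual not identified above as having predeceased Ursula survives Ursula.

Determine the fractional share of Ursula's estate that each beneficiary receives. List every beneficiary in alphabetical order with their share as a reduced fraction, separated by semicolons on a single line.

Beatriz 1/4; Fernando 1/12; Graciela 1/4; Octavio 1/4; Soledad 1/12; Yago 1/12

Graciela, as surviving spouse, takes 1/4.
The remaining 3/4 passes to Ursula's descendants per stirpes.
The 3/4 is divided into 3 equal shares of 1/4 among Joaquin, Octavio, Beatriz.
Joaquin predeceased; the 1/4 allotted to Joaquin's branch passes to Joaquin's issue by representation.
The 1/4 is divided into 3 equal shares of 1/12 among Fernando, Soledad, Yago.
Fernando is living and takes 1/12.
Soledad is living and takes 1/12.
Yago is living and takes 1/12.
Octavio is living and takes 1/4.
Beatriz is living and takes 1/4.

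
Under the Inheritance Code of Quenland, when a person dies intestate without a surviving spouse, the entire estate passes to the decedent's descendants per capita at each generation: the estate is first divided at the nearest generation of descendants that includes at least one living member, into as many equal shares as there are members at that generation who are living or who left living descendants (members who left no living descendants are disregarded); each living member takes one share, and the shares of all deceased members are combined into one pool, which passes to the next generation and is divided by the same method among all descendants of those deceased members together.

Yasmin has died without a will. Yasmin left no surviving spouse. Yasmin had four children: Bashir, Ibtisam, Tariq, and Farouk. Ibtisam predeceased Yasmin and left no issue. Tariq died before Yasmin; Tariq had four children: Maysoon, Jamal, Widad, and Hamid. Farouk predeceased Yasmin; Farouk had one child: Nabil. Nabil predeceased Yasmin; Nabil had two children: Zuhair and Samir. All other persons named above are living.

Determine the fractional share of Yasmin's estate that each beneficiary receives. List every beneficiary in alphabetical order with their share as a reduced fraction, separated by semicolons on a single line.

Bashir 1/3; Hamid 2/15; Jamal 2/15; Maysoon 2/15; Samir 1/15; Widad 2/15; Zuhair 1/15

There is no surviving spouse, so the entire estate passes to Yasmin's descendants per capita at each generation.
At generation 1 (Bashir, Tariq, Farouk) there are 3 shares of (1)/3 = 1/3 each.
Living: Bashir — each takes 1/3.
Deceased: Tariq and Farouk. Their combined 2/3 is pooled and carried to generation 2.
At generation 2 (Maysoon, Jamal, Widad, Hamid, Nabil) there are 5 shares of (2/3)/5 = 2/15 each.
Living: Maysoon, Jamal, Widad, and Hamid — each takes 2/15.
Deceased: Nabil. That 2/15 share is carried to generation 3.
At generation 3 (Zuhair, Samir) there are 2 shares of (2/15)/2 = 1/15 each.
Living: Zuhair and Samir — each takes 1/15.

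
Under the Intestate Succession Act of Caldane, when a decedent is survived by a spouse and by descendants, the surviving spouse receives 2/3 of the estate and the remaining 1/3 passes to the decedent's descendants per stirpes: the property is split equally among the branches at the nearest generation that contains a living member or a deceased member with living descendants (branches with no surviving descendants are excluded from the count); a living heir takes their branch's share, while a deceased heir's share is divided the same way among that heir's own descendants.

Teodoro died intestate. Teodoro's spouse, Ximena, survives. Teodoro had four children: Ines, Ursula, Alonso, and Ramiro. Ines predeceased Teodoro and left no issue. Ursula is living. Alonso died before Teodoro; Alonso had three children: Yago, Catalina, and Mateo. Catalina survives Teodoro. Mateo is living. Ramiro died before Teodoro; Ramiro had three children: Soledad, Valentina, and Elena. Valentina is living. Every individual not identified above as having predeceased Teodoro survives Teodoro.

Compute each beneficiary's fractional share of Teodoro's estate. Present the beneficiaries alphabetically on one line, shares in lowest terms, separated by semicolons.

Catalina 1/27; Elena 1/27; Mateo 1/27; Soledad 1/27; Ursula 1/9; Valentina 1/27; Ximena 2/3; Yago 1/27

Ximena, as surviving spouse, takes 2/3.
The remaining 1/3 passes to Teodoro's descendants per stirpes.
Ines left no surviving issue, so that branch lapses and is disregarded.
The 1/3 is divided into 3 equal shares of 1/9 among Ursula, Alonso, Ramiro.
Ursula is living and takes 1/9.
Alonso predeceased; the 1/9 allotted to Alonso's branch passes to Alonso's issue by representation.
The 1/9 is divided into 3 equal shares of 1/27 among Yago, Catalina, Mateo.
Yago is living and takes 1/27.
Catalina is living and takes 1/27.
Mateo is living and takes 1/27.
Ramiro predeceased; the 1/9 allotted to Ramiro's branch passes to Ramiro's issue by representation.
The 1/9 is divided into 3 equal shares of 1/27 among Soledad, Valentina, Elena.
Soledad is living and takes 1/27.
Valentina is living and takes 1/27.
Elena is living and takes 1/27.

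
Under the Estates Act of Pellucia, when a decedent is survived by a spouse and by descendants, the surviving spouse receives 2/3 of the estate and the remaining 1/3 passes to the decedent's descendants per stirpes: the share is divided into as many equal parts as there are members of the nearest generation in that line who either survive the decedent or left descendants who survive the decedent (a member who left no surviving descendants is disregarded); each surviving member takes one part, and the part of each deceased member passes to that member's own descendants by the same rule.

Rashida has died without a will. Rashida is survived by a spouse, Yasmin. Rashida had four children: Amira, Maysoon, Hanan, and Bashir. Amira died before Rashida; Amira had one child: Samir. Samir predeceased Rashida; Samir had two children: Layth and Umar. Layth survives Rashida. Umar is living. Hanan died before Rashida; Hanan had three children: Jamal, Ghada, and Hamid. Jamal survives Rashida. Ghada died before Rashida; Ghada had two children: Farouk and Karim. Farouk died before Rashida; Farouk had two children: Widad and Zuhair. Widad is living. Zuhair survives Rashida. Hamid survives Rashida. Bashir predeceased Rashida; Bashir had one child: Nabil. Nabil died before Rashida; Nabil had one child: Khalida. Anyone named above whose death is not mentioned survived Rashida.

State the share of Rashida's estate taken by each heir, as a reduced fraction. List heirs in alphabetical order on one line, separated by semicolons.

Hamid 1/36; Jamal 1/36; Karim 1/72; Khalida 1/12; Layth 1/24; Maysoon 1/12; Umar 1/24; Widad 1/144; Yasmin 2/3; Zuhair 1/144

Yasmin, as surviving spouse, takes 2/3.
The remaining 1/3 passes to Rashida's descendants per stirpes.
The 1/3 is divided into 4 equal shares of 1/12 among Amira, Maysoon, Hanan, Bashir.
Amira predeceased; the 1/12 allotted to Amira's branch passes to Amira's issue by representation.
Samir's line is the sole branch at this level, so the full 1/12 passes to Samir's issue by representation.
The 1/12 is divided into 2 equal shares of 1/24 among Layth, Umar.
Layth is living and takes 1/24.
Umar is living and takes 1/24.
Maysoon is living and takes 1/12.
Hanan predeceased; the 1/12 allotted to Hanan's branch passes to Hanan's issue by representation.
The 1/12 is divided into 3 equal shares of 1/36 among Jamal, Ghada, Hamid.
Jamal is living and takes 1/36.
Ghada predeceased; the 1/36 allotted to Ghada's branch passes to Ghada's issue by representation.
The 1/36 is divided into 2 equal shares of 1/72 among Farouk, Karim.
Farouk predeceased; the 1/72 allotted to Farouk's branch passes to Farouk's issue by representation.
The 1/72 is divided into 2 equal shares of 1/144 among Widad, Zuhair.
Widad is living and takes 1/144.
Zuhair is living and takes 1/144.
Karim is living and takes 1/72.
Hamid is living and takes 1/36.
Bashir predeceased; the 1/12 allotted to Bashir's branch passes to Bashir's issue by representation.
Nabil's line is the sole branch at this level, so the full 1/12 passes to Nabil's issue by representation.
Khalida is the sole taker at this level and receives the full 1/12.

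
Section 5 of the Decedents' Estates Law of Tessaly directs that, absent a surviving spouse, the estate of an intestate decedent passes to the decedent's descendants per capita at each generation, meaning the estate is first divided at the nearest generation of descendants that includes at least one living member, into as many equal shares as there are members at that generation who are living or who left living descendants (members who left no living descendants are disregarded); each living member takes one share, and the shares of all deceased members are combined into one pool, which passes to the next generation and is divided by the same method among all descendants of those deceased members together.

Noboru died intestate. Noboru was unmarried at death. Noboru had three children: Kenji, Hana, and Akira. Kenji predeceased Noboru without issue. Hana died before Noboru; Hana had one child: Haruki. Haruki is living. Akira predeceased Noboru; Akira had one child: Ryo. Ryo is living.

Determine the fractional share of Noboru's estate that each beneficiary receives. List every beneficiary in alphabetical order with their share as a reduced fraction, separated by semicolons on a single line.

Haruki 1/2; Ryo 1/2

There is no surviving spouse, so the entire estate passes to Noboru's descendants per capita at each generation.
No one at generation 1 (Hana, Akira) is living; moving to the next generation.
At generation 2 (Haruki, Ryo) there are 2 shares of (1)/2 = 1/2 each.
Living: Haruki and Ryo — each takes 1/2.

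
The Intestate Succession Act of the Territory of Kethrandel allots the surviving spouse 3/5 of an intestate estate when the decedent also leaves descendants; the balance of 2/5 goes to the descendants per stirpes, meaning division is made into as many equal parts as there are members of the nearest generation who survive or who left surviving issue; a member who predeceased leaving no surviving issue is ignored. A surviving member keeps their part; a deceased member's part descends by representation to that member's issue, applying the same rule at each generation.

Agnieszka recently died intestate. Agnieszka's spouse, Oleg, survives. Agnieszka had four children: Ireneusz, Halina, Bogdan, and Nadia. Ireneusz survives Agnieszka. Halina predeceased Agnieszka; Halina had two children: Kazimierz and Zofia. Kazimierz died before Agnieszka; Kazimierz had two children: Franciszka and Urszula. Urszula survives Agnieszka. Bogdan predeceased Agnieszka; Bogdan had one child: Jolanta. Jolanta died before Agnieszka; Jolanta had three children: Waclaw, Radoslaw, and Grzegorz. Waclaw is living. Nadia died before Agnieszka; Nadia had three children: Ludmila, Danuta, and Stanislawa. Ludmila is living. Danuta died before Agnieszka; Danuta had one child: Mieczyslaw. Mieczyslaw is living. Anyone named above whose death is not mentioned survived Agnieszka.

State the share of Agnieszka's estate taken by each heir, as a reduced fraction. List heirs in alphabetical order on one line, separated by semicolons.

Franciszka 1/40; Grzegorz 1/30; Ireneusz 1/10; Ludmila 1/30; Mieczyslaw 1/30; Oleg 3/5; Radoslaw 1/30; Stanislawa 1/30; Urszula 1/40; Waclaw 1/30; Zofia 1/20

Oleg, as surviving spouse, takes 3/5.
The remaining 2/5 passes to Agnieszka's descendants per stirpes.
The 2/5 is divided into 4 equal shares of 1/10 among Ireneusz, Halina, Bogdan, Nadia.
Ireneusz is living and takes 1/10.
Halina predeceased; the 1/10 allotted to Halina's branch passes to Halina's issue by representation.
The 1/10 is divided into 2 equal shares of 1/20 among Kazimierz, Zofia.
Kazimierz predeceased; the 1/20 allotted to Kazimierz's branch passes to Kazimierz's issue by representation.
The 1/20 is divided into 2 equal shares of 1/40 among Franciszka, Urszula.
Franciszka is living and takes 1/40.
Urszula is living and takes 1/40.
Zofia is living and takes 1/20.
Bogdan predeceased; the 1/10 allotted to Bogdan's branch passes to Bogdan's issue by representation.
Jolanta's line is the sole branch at this level, so the full 1/10 passes to Jolanta's issue by representation.
The 1/10 is divided into 3 equal shares of 1/30 among Waclaw, Radoslaw, Grzegorz.
Waclaw is living and takes 1/30.
Radoslaw is living and takes 1/30.
Grzegorz is living and takes 1/30.
Nadia predeceased; the 1/10 allotted to Nadia's branch passes to Nadia's issue by representation.
The 1/10 is divided into 3 equal shares of 1/30 among Ludmila, Danuta, Stanislawa.
Ludmila is living and takes 1/30.
Danuta predeceased; the 1/30 allotted to Danuta's branch passes to Danuta's issue by representation.
Mieczyslaw is the sole taker at this level and receives the full 1/30.
Stanislawa is living and takes 1/30.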